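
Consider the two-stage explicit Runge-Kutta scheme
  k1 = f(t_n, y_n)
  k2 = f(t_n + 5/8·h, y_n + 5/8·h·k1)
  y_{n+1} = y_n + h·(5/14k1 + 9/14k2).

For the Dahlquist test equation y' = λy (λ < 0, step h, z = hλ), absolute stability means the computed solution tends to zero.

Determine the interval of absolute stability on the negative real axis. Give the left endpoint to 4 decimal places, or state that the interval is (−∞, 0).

Set f=λy, z=hλ:
  k1=λy_n ⇒ h·k1=z·y_n;  k2=λ(1+5/8z)y_n ⇒ h·k2=z(1+5/8z)y_n
  y_{n+1}/y_n = 1 + 5/14z + 9/14z(1+5/8z) = 1 + z + 45/112z²
  ⇒ R(z) = 1 + z + 45/112z².

Find x<0 with |R(x)|<1.
x=-0.7: |R|=0.4969
R=1: x+45/112x²=0 ⇒ x=−112/45=-2.4889; min R=1−1/(4·45/112)=0.3778>−1
Confirm numerically:
  x=-2.427: |R|=0.93965 <1
  x=-2.193: |R|=0.73929 <1
  x=-1.893: |R|=0.54678 <1
  x=-2.800: |R|=1.35000 >1
  x=-2.760: |R|=1.30064 >1
  x=-2.566: |R|=1.07950 >1
Stable set (-2.4889, 0).

z∈(-2.4889,0).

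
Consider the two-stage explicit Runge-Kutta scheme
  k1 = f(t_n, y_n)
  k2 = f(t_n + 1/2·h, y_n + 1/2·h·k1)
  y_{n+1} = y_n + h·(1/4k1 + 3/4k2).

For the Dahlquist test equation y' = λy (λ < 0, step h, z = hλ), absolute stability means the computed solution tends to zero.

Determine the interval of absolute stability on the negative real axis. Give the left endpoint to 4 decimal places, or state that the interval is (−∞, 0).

Set f=λy, z=hλ:
  k1=λy_n ⇒ h·k1=z·y_n;  k2=λ(1+1/2z)y_n ⇒ h·k2=z(1+1/2z)y_n
  y_{n+1}/y_n = 1 + 1/4z + 3/4z(1+1/2z) = 1 + z + 3/8z²
  so R(z) = 1 + z + 3/8z².

Solve |R(x)|<1 on ℝ⁻.
x=-1.32: |R|=0.3334
R=1: x+3/8x²=0 ⇒ x=−8/3=-2.6667; min R=1−1/(4·3/8)=0.3333>−1
Confirm numerically:
  x=-2.081: |R|=0.54296 <1
  x=-1.983: |R|=0.49161 <1
  x=-1.961: |R|=0.48107 <1
  x=-3.194: |R|=1.63161 >1
  x=-2.717: |R|=1.05128 >1
  x=-2.709: |R|=1.04301 >1
Stable set (-2.6667, 0).

(-2.6667, 0).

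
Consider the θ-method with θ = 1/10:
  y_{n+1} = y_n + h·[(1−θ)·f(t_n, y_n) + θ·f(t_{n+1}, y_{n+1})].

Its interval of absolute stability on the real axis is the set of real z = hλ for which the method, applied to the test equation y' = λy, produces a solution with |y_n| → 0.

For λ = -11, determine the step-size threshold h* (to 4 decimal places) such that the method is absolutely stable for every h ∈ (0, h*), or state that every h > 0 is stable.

Test eqn y'=λy, z=hλ:
  y_{n+1} = y_n + z·[9/10·y_n + 1/10·y_{n+1}] ⇒ (1 − 1/10z)y_{n+1} = (1 + 9/10z)y_n
  ⇒ R(z) = (1 + 9/10z)/(1 − 1/10z).

Need |R(x)|<1, x<0.
x=-1.36: |R|=0.1972
R=−1: 1+9/10x = −1+1/10x ⇒ -4/5x=2 ⇒ x=2/(-4/5)=-2.5000
Confirm numerically:
  x=-1.993: |R|=0.66180 <1
  x=-1.969: |R|=0.64508 <1
  x=-1.792: |R|=0.51967 <1
  x=-2.752: |R|=1.15809 >1
  x=-2.684: |R|=1.11605 >1
Stable set (-2.5000, 0).

(-2.5000,0); λ=-11 ⇒ h* = (5/2)/11 = 0.2273.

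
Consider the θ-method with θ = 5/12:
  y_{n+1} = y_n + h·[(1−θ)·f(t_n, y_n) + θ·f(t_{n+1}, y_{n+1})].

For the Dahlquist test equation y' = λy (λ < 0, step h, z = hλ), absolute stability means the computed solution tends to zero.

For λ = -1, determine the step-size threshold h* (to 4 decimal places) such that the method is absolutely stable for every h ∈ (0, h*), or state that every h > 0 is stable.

(-12.0000,0); λ=-1 ⇒ h* = (12)/1 = 12.0000.

Test eqn y'=λy, z=hλ:
  y_{n+1} = y_n + z·[7/12·y_n + 5/12·y_{n+1}] ⇒ (1 − 5/12z)y_{n+1} = (1 + 7/12z)y_n
  Hence R(z) = (1 + 7/12z)/(1 − 5/12z).

Boundary: |R(x)|=1, x<0.
x=-1.62: |R|=0.0328
R=−1: 1+7/12x = −1+5/12x ⇒ -1/6x=2 ⇒ x=2/(-1/6)=-12.0000
Confirm numerically:
  x=-8.918: |R|=0.89108 <1
  x=-6.618: |R|=0.76128 <1
  x=-6.158: |R|=0.72695 <1
  x=-12.535: |R|=1.01433 >1
  x=-12.110: |R|=1.00303 >1
Stable set (-12.0000, 0).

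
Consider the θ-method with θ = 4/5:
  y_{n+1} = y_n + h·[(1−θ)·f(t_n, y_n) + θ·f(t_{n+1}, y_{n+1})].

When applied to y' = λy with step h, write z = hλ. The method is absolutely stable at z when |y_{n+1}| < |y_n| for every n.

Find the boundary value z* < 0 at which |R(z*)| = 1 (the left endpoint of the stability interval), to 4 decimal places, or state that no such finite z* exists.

Test eqn y'=λy, z=hλ:
  y_{n+1} = y_n + z·[1/5·y_n + 4/5·y_{n+1}] ⇒ (1 − 4/5z)y_{n+1} = (1 + 1/5z)y_n
  R(z) = (1 + 1/5z)/(1 − 4/5z).

Boundary: |R(x)|=1, x<0.
x=-1.2: |R|=0.3878
x=-2: |R|=0.2308
x=-10: |R|=0.1111
x=-100: |R|=0.2346
θ=4/5≥1/2 ⇒ |1+1/5x|<|1−4/5x| ∀x<0 ⇒ interval (−∞,0).

unbounded; (−∞, 0).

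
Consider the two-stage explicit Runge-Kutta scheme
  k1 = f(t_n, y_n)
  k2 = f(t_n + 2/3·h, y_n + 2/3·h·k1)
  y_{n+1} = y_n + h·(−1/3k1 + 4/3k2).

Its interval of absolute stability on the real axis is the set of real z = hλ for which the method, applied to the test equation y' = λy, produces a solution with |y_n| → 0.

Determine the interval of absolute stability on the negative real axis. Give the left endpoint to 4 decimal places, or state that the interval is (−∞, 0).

Test eqn y'=λy, z=hλ:
  k1=λy_n ⇒ h·k1=z·y_n;  k2=λ(1+2/3z)y_n ⇒ h·k2=z(1+2/3z)y_n
  y_{n+1}/y_n = 1 − 1/3z + 4/3z(1+2/3z) = 1 + z + 8/9z²
  Hence R(z) = 1 + z + 8/9z².

Solve |R(x)|<1 on ℝ⁻.
x=-1.55: |R|=1.5856
R=1: x+8/9x²=0 ⇒ x=−9/8=-1.1250; min R=1−1/(4·8/9)=0.7188>−1
Confirm numerically:
  x=-0.936: |R|=0.84275 <1
  x=-0.626: |R|=0.72233 <1
  x=-0.601: |R|=0.72007 <1
  x=-1.623: |R|=1.71845 >1
  x=-1.467: |R|=1.44597 >1
  x=-1.159: |R|=1.03503 >1
So |R|<1 on (-1.1250, 0).

z∈(-1.1250,0).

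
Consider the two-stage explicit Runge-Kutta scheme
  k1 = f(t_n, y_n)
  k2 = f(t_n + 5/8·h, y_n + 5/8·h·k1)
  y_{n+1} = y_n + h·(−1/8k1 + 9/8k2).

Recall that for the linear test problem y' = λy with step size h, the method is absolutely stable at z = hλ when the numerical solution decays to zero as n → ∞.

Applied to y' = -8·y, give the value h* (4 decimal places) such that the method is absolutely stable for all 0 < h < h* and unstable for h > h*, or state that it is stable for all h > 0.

Set f=λy, z=hλ:
  k1=λy_n ⇒ h·k1=z·y_n;  k2=λ(1+5/8z)y_n ⇒ h·k2=z(1+5/8z)y_n
  y_{n+1}/y_n = 1 − 1/8z + 9/8z(1+5/8z) = 1 + z + 45/64z²
  so R(z) = 1 + z + 45/64z².

Boundary: |R(x)|=1, x<0.
x=-0.51: |R|=0.6729
R=1: x+45/64x²=0 ⇒ x=−64/45=-1.4222; min R=1−1/(4·45/64)=0.6444>−1
Confirm numerically:
  x=-1.229: |R|=0.83303 <1
  x=-1.124: |R|=0.76431 <1
  x=-0.948: |R|=0.68390 <1
  x=-0.668: |R|=0.64575 <1
  x=-1.715: |R|=1.35305 >1
  x=-1.668: |R|=1.28825 >1
Stable set (-1.4222, 0).

(-1.4222,0); λ=-8 ⇒ h* = (64/45)/8 = 0.1778.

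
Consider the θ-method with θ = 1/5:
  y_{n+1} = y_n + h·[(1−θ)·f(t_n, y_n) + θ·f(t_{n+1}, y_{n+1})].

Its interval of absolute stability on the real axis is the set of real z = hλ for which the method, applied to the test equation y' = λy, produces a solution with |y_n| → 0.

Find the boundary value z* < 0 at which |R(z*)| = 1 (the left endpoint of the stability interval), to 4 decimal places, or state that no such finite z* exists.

left endpoint -3.3333.

Test eqn y'=λy, z=hλ:
  y_{n+1} = y_n + z·[4/5·y_n + 1/5·y_{n+1}] ⇒ (1 − 1/5z)y_{n+1} = (1 + 4/5z)y_n
  ⇒ R(z) = (1 + 4/5z)/(1 − 1/5z).

Need |R(x)|<1, x<0.
x=-0.87: |R|=0.2589
R=−1: 1+4/5x = −1+1/5x ⇒ -3/5x=2 ⇒ x=2/(-3/5)=-3.3333
Confirm numerically:
  x=-2.922: |R|=0.84423 <1
  x=-2.623: |R|=0.72045 <1
  x=-2.595: |R|=0.70836 <1
  x=-1.541: |R|=0.17795 <1
  x=-3.834: |R|=1.17002 >1
  x=-3.597: |R|=1.09201 >1
  x=-3.385: |R|=1.01849 >1
Interval (-3.3333, 0).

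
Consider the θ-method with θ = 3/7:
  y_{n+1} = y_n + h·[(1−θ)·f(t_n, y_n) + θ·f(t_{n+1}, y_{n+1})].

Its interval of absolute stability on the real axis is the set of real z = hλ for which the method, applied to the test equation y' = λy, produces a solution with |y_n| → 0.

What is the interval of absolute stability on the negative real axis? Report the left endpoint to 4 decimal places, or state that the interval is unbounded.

Test eqn y'=λy, z=hλ:
  y_{n+1} = y_n + z·[4/7·y_n + 3/7·y_{n+1}] ⇒ (1 − 3/7z)y_{n+1} = (1 + 4/7z)y_n
  so R(z) = (1 + 4/7z)/(1 − 3/7z).

Find x<0 with |R(x)|<1.
x=-1.03: |R|=0.2854
R=−1: 1+4/7x = −1+3/7x ⇒ -1/7x=2 ⇒ x=2/(-1/7)=-14.0000
Confirm numerically:
  x=-11.876: |R|=0.95017 <1
  x=-10.498: |R|=0.90902 <1
  x=-8.673: |R|=0.83867 <1
  x=-14.243: |R|=1.00489 >1
  x=-14.158: |R|=1.00319 >1
  x=-14.117: |R|=1.00237 >1
So |R|<1 on (-14.0000, 0).

(-14.0000, 0).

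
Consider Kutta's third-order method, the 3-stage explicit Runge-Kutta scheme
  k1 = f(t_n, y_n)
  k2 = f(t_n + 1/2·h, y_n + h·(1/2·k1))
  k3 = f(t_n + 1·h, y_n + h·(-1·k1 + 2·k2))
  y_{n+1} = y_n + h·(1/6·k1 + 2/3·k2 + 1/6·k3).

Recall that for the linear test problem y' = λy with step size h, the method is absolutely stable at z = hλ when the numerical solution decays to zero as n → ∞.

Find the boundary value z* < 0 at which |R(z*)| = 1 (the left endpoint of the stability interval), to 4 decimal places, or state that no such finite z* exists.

left endpoint -2.5127.

On y'=λy, z=hλ:
  order 3, 3-stage ⇒ R(z)=1+z+z^2/2+z^3/6
  (e.g. R(-0.81)=0.42948, |R|=0.42948)

Solve |R(x)|<1 on ℝ⁻.
x=-0.81: |R|=0.4295
|R(-2.25)|=0.6172 |R(-1.38)|=0.1342 |R(-1.18)|=0.2424
Bisect:
  x_lo=-2.8335 |R|=1.6108  x_hi=-0.3715 |R|=0.6890
  mid=-1.60250 |R|=0.00437 →hi
  mid=-2.21802 |R|=0.57685 →hi
  mid=-2.52578 |R|=1.02157 →lo
  mid=-2.37190 |R|=0.78297 →hi
  mid=-2.44884 |R|=0.89798 →hi
  mid=-2.48731 |R|=0.95867 →hi
  mid=-2.50655 |R|=0.98984 →hi
  mid=-2.51617 |R|=1.00563 →lo
  mid=-2.51136 |R|=0.99772 →hi
  mid=-2.51376 |R|=1.00167 →lo
  ...
  [-2.51286,-2.51271] ⇒ x*=-2.5127
Stable set (-2.5127, 0).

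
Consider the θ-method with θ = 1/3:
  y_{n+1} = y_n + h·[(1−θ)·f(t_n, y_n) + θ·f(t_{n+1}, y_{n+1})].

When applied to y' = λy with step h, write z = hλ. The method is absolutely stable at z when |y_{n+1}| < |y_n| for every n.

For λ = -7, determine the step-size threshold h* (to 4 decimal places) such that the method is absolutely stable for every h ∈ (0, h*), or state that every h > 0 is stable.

Test eqn y'=λy, z=hλ:
  y_{n+1} = y_n + z·[2/3·y_n + 1/3·y_{n+1}] ⇒ (1 − 1/3z)y_{n+1} = (1 + 2/3z)y_n
  R(z) = (1 + 2/3z)/(1 − 1/3z).

Find x<0 with |R(x)|<1.
x=-0.59: |R|=0.5070
R=−1: 1+2/3x = −1+1/3x ⇒ -1/3x=2 ⇒ x=2/(-1/3)=-6.0000
Confirm numerically:
  x=-5.877: |R|=0.98614 <1
  x=-5.490: |R|=0.93993 <1
  x=-3.530: |R|=0.62175 <1
  x=-3.082: |R|=0.52022 <1
  x=-6.136: |R|=1.01489 >1
  x=-6.132: |R|=1.01445 >1
So |R|<1 on (-6.0000, 0).

(-6.0000,0); λ=-7 ⇒ h* = (6)/7 = 0.8571.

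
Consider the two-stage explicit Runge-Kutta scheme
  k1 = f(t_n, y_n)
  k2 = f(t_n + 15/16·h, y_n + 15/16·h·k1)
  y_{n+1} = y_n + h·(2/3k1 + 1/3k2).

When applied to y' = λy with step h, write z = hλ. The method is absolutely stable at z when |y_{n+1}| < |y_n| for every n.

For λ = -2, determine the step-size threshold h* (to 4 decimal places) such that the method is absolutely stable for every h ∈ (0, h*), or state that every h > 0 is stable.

(-3.2000,0); λ=-2 ⇒ h* = (16/5)/2 = 1.6000.

With y'=λy (z=hλ):
  k1=λy_n ⇒ h·k1=z·y_n;  k2=λ(1+15/16z)y_n ⇒ h·k2=z(1+15/16z)y_n
  y_{n+1}/y_n = 1 + 2/3z + 1/3z(1+15/16z) = 1 + z + 5/16z²
  so R(z) = 1 + z + 5/16z².

Find x<0 with |R(x)|<1.
x=-1.26: |R|=0.2361
R=1: x+5/16x²=0 ⇒ x=−16/5=-3.2000; min R=1−1/(4·5/16)=0.2000>−1
Confirm numerically:
  x=-2.445: |R|=0.42313 <1
  x=-1.899: |R|=0.22794 <1
  x=-1.835: |R|=0.21726 <1
  x=-3.660: |R|=1.52613 >1
  x=-3.442: |R|=1.26030 >1
  x=-3.420: |R|=1.23513 >1
So |R|<1 on (-3.2000, 0).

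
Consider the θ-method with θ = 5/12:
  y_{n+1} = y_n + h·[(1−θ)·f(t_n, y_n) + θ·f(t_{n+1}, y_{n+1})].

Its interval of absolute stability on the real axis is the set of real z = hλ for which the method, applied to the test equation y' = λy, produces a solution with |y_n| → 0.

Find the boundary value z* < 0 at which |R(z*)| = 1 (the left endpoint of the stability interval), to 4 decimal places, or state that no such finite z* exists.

On y'=λy, z=hλ:
  y_{n+1} = y_n + z·[7/12·y_n + 5/12·y_{n+1}] ⇒ (1 − 5/12z)y_{n+1} = (1 + 7/12z)y_n
  R(z) = (1 + 7/12z)/(1 − 5/12z).

Solve |R(x)|<1 on ℝ⁻.
x=-1.47: |R|=0.0884
R=−1: 1+7/12x = −1+5/12x ⇒ -1/6x=2 ⇒ x=2/(-1/6)=-12.0000
Confirm numerically:
  x=-11.544: |R|=0.98692 <1
  x=-9.667: |R|=0.92267 <1
  x=-9.379: |R|=0.91099 <1
  x=-5.997: |R|=0.71404 <1
  x=-12.311: |R|=1.00846 >1
  x=-12.238: |R|=1.00650 >1
  x=-12.226: |R|=1.00618 >1
So |R|<1 on (-12.0000, 0).

left endpoint -12.0000.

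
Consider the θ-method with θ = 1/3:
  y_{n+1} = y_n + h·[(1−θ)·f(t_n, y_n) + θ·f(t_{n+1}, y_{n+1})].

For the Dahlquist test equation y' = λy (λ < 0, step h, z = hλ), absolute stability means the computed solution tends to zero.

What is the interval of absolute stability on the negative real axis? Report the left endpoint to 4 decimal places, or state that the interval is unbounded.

z∈(-6.0000,0).

Set f=λy, z=hλ:
  y_{n+1} = y_n + z·[2/3·y_n + 1/3·y_{n+1}] ⇒ (1 − 1/3z)y_{n+1} = (1 + 2/3z)y_n
  R(z) = (1 + 2/3z)/(1 − 1/3z).

Solve |R(x)|<1 on ℝ⁻.
x=-1.03: |R|=0.2333
R=−1: 1+2/3x = −1+1/3x ⇒ -1/3x=2 ⇒ x=2/(-1/3)=-6.0000
Confirm numerically:
  x=-4.826: |R|=0.84999 <1
  x=-3.204: |R|=0.54932 <1
  x=-3.170: |R|=0.54133 <1
  x=-2.835: |R|=0.45758 <1
  x=-6.436: |R|=1.04621 >1
  x=-6.266: |R|=1.02871 >1
  x=-6.106: |R|=1.01164 >1
Interval (-6.0000, 0).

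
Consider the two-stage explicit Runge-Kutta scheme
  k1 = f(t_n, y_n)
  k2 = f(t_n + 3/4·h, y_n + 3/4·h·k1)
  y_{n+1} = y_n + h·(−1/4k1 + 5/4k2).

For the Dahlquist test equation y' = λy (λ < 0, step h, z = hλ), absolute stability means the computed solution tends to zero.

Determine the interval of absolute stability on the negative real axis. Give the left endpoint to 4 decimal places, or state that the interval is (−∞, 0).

Test eqn y'=λy, z=hλ:
  k1=λy_n ⇒ h·k1=z·y_n;  k2=λ(1+3/4z)y_n ⇒ h·k2=z(1+3/4z)y_n
  y_{n+1}/y_n = 1 − 1/4z + 5/4z(1+3/4z) = 1 + z + 15/16z²
  Hence R(z) = 1 + z + 15/16z².

Need |R(x)|<1, x<0.
x=-1.44: |R|=1.5040
R=1: x+15/16x²=0 ⇒ x=−16/15=-1.0667; min R=1−1/(4·15/16)=0.7333>−1
Confirm numerically:
  x=-0.749: |R|=0.77694 <1
  x=-0.747: |R|=0.77613 <1
  x=-0.678: |R|=0.75295 <1
  x=-0.516: |R|=0.73362 <1
  x=-1.550: |R|=1.70234 >1
  x=-1.429: |R|=1.48541 >1
  x=-1.105: |R|=1.03971 >1
Interval (-1.0667, 0).

(-1.0667, 0).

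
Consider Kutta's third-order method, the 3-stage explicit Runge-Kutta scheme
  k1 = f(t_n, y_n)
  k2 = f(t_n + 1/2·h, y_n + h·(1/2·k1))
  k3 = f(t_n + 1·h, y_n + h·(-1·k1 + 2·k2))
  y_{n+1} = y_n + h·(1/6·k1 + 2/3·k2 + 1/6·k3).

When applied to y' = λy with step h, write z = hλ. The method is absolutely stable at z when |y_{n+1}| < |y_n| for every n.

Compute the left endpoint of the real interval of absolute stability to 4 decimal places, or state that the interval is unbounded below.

Test eqn y'=λy, z=hλ:
  order 3, 3-stage ⇒ R(z)=1+z+z^2/2+z^3/6
  (e.g. R(-1.63)=-0.02334, |R|=0.02334)

Find x<0 with |R(x)|<1.
x=-1.63: |R|=0.0233
|R(-2.58)|=1.1141 |R(-1.27)|=0.1951 |R(-0.73)|=0.4716
Bisect:
  x_lo=-3.1591 |R|=2.4237  x_hi=-0.3741 |R|=0.6871
  mid=-1.76662 |R|=0.12507 →hi
  mid=-2.46286 |R|=0.91984 →hi
  mid=-2.81098 |R|=1.56205 →lo
  mid=-2.63692 |R|=1.21615 →lo
  mid=-2.54989 |R|=1.06213 →lo
  mid=-2.50638 |R|=0.98956 →hi
  mid=-2.52813 |R|=1.02548 →lo
  ...
  [-2.51284,-2.51267] ⇒ x*=-2.5127
Stable set (-2.5127, 0).

left endpoint -2.5127.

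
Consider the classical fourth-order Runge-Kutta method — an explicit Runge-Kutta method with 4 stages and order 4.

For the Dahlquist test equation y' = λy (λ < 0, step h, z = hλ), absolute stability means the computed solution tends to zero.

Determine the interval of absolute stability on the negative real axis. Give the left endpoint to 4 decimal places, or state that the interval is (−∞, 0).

Set f=λy, z=hλ:
  order 4, 4-stage ⇒ R(z)=1+z+z^2/2+z^3/6+z^4/24
  (e.g. R(-0.49)=0.61284, |R|=0.61284)

Boundary: |R(x)|=1, x<0.
x=-0.49: |R|=0.6128
|R(-3.05)|=1.4782 |R(-2.53)|=0.6786 |R(-1.38)|=0.2853
Bisect:
  x_lo=-3.5218 |R|=2.8094  x_hi=-0.0840 |R|=0.9194
  mid=-1.80292 |R|=0.28585 →hi
  mid=-2.66236 |R|=0.82993 →hi
  mid=-3.09208 |R|=1.57002 →lo
  mid=-2.87722 |R|=1.14768 →lo
  mid=-2.76979 |R|=0.97688 →hi
  mid=-2.82350 |R|=1.05916 →lo
  mid=-2.79665 |R|=1.01725 →lo
  mid=-2.78322 |R|=0.99688 →hi
  ...
  [-2.78532,-2.78511] ⇒ x*=-2.7853
So |R|<1 on (-2.7853, 0).

(-2.7853, 0).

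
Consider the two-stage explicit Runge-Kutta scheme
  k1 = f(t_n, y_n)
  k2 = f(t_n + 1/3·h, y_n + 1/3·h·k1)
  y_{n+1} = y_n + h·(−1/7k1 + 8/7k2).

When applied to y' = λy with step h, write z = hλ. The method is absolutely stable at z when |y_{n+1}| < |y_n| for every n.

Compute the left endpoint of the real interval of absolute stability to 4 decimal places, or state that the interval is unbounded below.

On y'=λy, z=hλ:
  k1=λy_n ⇒ h·k1=z·y_n;  k2=λ(1+1/3z)y_n ⇒ h·k2=z(1+1/3z)y_n
  y_{n+1}/y_n = 1 − 1/7z + 8/7z(1+1/3z) = 1 + z + 8/21z²
  Hence R(z) = 1 + z + 8/21z².

Find x<0 with |R(x)|<1.
x=-1.14: |R|=0.3551
R=1: x+8/21x²=0 ⇒ x=−21/8=-2.6250; min R=1−1/(4·8/21)=0.3438>−1
Confirm numerically:
  x=-2.578: |R|=0.95384 <1
  x=-1.756: |R|=0.41868 <1
  x=-1.195: |R|=0.34901 <1
  x=-1.071: |R|=0.36597 <1
  x=-3.009: |R|=1.44017 >1
  x=-2.942: |R|=1.35528 >1
Interval (-2.6250, 0).

left endpoint -2.6250.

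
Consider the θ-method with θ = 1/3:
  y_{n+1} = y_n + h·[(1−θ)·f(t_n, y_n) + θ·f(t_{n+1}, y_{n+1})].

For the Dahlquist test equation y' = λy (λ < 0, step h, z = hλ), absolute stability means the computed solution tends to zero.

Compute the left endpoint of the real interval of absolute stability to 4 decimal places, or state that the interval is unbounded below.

left endpoint -6.0000.

With y'=λy (z=hλ):
  y_{n+1} = y_n + z·[2/3·y_n + 1/3·y_{n+1}] ⇒ (1 − 1/3z)y_{n+1} = (1 + 2/3z)y_n
  so R(z) = (1 + 2/3z)/(1 − 1/3z).

Need |R(x)|<1, x<0.
x=-1.59: |R|=0.0392
R=−1: 1+2/3x = −1+1/3x ⇒ -1/3x=2 ⇒ x=2/(-1/3)=-6.0000
Confirm numerically:
  x=-5.271: |R|=0.91186 <1
  x=-3.649: |R|=0.64641 <1
  x=-3.475: |R|=0.61004 <1
  x=-6.555: |R|=1.05808 >1
  x=-6.215: |R|=1.02333 >1
Interval (-6.0000, 0).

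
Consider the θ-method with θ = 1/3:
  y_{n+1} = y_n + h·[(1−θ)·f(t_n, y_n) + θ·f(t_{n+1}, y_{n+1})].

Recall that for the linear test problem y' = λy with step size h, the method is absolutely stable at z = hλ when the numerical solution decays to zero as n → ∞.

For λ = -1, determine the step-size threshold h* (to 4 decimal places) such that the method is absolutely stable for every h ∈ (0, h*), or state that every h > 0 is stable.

(-6.0000,0); λ=-1 ⇒ h* = (6)/1 = 6.0000.

With y'=λy (z=hλ):
  y_{n+1} = y_n + z·[2/3·y_n + 1/3·y_{n+1}] ⇒ (1 − 1/3z)y_{n+1} = (1 + 2/3z)y_n
  Hence R(z) = (1 + 2/3z)/(1 − 1/3z).

Need |R(x)|<1, x<0.
x=-1.62: |R|=0.0519
R=−1: 1+2/3x = −1+1/3x ⇒ -1/3x=2 ⇒ x=2/(-1/3)=-6.0000
Confirm numerically:
  x=-5.872: |R|=0.98557 <1
  x=-5.132: |R|=0.89326 <1
  x=-3.179: |R|=0.54345 <1
  x=-2.508: |R|=0.36601 <1
  x=-6.569: |R|=1.05946 >1
  x=-6.425: |R|=1.04509 >1
  x=-6.179: |R|=1.01950 >1
Interval (-6.0000, 0).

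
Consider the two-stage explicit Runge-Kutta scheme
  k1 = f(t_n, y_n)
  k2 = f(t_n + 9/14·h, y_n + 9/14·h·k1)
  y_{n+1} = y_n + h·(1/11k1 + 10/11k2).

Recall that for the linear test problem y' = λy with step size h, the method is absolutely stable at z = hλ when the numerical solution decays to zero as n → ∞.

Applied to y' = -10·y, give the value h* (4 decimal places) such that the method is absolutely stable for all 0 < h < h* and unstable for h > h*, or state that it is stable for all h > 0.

Test eqn y'=λy, z=hλ:
  k1=λy_n ⇒ h·k1=z·y_n;  k2=λ(1+9/14z)y_n ⇒ h·k2=z(1+9/14z)y_n
  y_{n+1}/y_n = 1 + 1/11z + 10/11z(1+9/14z) = 1 + z + 45/77z²
  Hence R(z) = 1 + z + 45/77z².

Find x<0 with |R(x)|<1.
x=-0.66: |R|=0.5946
R=1: x+45/77x²=0 ⇒ x=−77/45=-1.7111; min R=1−1/(4·45/77)=0.5722>−1
Confirm numerically:
  x=-1.400: |R|=0.74545 <1
  x=-1.160: |R|=0.62639 <1
  x=-0.838: |R|=0.57240 <1
  x=-1.880: |R|=1.18556 >1
  x=-1.818: |R|=1.11357 >1
  x=-1.799: |R|=1.09240 >1
Interval (-1.7111, 0).

(-1.7111,0); λ=-10 ⇒ h* = (77/45)/10 = 0.1711.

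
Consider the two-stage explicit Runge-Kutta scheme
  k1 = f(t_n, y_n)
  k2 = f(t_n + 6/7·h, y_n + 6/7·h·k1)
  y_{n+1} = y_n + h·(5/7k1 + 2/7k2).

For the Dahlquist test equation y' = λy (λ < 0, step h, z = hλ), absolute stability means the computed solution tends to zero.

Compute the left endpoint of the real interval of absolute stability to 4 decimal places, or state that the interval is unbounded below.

On y'=λy, z=hλ:
  k1=λy_n ⇒ h·k1=z·y_n;  k2=λ(1+6/7z)y_n ⇒ h·k2=z(1+6/7z)y_n
  y_{n+1}/y_n = 1 + 5/7z + 2/7z(1+6/7z) = 1 + z + 12/49z²
  ⇒ R(z) = 1 + z + 12/49z².

Find x<0 with |R(x)|<1.
x=-0.8: |R|=0.3567
R=1: x+12/49x²=0 ⇒ x=−49/12=-4.0833; min R=1−1/(4·12/49)=-0.0208>−1
Confirm numerically:
  x=-3.568: |R|=0.54970 <1
  x=-2.892: |R|=0.15624 <1
  x=-2.178: |R|=0.01628 <1
  x=-4.666: |R|=1.66581 >1
  x=-4.656: |R|=1.65298 >1
Interval (-4.0833, 0).

z* = -4.0833.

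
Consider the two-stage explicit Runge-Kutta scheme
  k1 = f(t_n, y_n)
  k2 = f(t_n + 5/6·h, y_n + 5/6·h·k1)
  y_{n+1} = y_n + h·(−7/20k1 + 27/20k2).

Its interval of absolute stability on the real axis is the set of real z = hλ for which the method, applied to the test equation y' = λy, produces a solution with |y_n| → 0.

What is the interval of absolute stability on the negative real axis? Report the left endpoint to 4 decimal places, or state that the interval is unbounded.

On y'=λy, z=hλ:
  k1=λy_n ⇒ h·k1=z·y_n;  k2=λ(1+5/6z)y_n ⇒ h·k2=z(1+5/6z)y_n
  y_{n+1}/y_n = 1 − 7/20z + 27/20z(1+5/6z) = 1 + z + 9/8z²
  ⇒ R(z) = 1 + z + 9/8z².

Need |R(x)|<1, x<0.
x=-1.73: |R|=2.6370
R=1: x+9/8x²=0 ⇒ x=−8/9=-0.8889; min R=1−1/(4·9/8)=0.7778>−1
Confirm numerically:
  x=-0.829: |R|=0.94415 <1
  x=-0.412: |R|=0.77896 <1
  x=-0.356: |R|=0.78658 <1
  x=-1.201: |R|=1.42170 >1
  x=-1.008: |R|=1.13507 >1
  x=-1.001: |R|=1.12625 >1
Interval (-0.8889, 0).

(-0.8889, 0).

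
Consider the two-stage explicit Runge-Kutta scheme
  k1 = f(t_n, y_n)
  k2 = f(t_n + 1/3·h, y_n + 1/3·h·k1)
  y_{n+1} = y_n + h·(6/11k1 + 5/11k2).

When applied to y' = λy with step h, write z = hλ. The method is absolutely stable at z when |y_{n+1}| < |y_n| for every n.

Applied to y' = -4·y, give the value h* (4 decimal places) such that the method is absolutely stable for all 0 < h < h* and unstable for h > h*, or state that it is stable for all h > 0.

Test eqn y'=λy, z=hλ:
  k1=λy_n ⇒ h·k1=z·y_n;  k2=λ(1+1/3z)y_n ⇒ h·k2=z(1+1/3z)y_n
  y_{n+1}/y_n = 1 + 6/11z + 5/11z(1+1/3z) = 1 + z + 5/33z²
  Hence R(z) = 1 + z + 5/33z².

Solve |R(x)|<1 on ℝ⁻.
x=-1.13: |R|=0.0635
R=1: x+5/33x²=0 ⇒ x=−33/5=-6.6000; min R=1−1/(4·5/33)=-0.6500>−1
Confirm numerically:
  x=-6.045: |R|=0.49167 <1
  x=-5.206: |R|=0.09957 <1
  x=-4.493: |R|=0.43436 <1
  x=-7.141: |R|=1.58535 >1
  x=-7.044: |R|=1.47387 >1
Stable set (-6.6000, 0).

(-6.6000,0); λ=-4 ⇒ h* = (33/5)/4 = 1.6500.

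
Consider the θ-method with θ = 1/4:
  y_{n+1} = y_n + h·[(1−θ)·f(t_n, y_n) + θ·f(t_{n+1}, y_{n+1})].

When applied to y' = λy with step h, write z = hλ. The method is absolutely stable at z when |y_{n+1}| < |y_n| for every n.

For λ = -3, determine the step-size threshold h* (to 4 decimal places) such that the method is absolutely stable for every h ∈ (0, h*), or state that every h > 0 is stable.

On y'=λy, z=hλ:
  y_{n+1} = y_n + z·[3/4·y_n + 1/4·y_{n+1}] ⇒ (1 − 1/4z)y_{n+1} = (1 + 3/4z)y_n
  R(z) = (1 + 3/4z)/(1 − 1/4z).

Need |R(x)|<1, x<0.
x=-1.38: |R|=0.0260
R=−1: 1+3/4x = −1+1/4x ⇒ -1/2x=2 ⇒ x=2/(-1/2)=-4.0000
Confirm numerically:
  x=-3.796: |R|=0.94767 <1
  x=-2.695: |R|=0.61016 <1
  x=-2.408: |R|=0.50312 <1
  x=-1.964: |R|=0.31724 <1
  x=-4.384: |R|=1.09160 >1
  x=-4.208: |R|=1.05068 >1
  x=-4.085: |R|=1.02103 >1
So |R|<1 on (-4.0000, 0).

(-4.0000,0); λ=-3 ⇒ h* = (4)/3 = 1.3333.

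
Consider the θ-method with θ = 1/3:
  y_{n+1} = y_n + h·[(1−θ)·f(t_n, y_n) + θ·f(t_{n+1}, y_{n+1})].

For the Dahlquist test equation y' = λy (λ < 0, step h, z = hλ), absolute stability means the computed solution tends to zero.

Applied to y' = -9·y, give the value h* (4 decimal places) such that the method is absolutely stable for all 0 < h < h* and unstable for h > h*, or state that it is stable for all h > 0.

(-6.0000,0); λ=-9 ⇒ h* = (6)/9 = 0.6667.

Test eqn y'=λy, z=hλ:
  y_{n+1} = y_n + z·[2/3·y_n + 1/3·y_{n+1}] ⇒ (1 − 1/3z)y_{n+1} = (1 + 2/3z)y_n
  so R(z) = (1 + 2/3z)/(1 − 1/3z).

Find x<0 with |R(x)|<1.
x=-0.81: |R|=0.3622
R=−1: 1+2/3x = −1+1/3x ⇒ -1/3x=2 ⇒ x=2/(-1/3)=-6.0000
Confirm numerically:
  x=-5.857: |R|=0.98385 <1
  x=-5.343: |R|=0.92125 <1
  x=-5.145: |R|=0.89503 <1
  x=-4.496: |R|=0.79936 <1
  x=-6.309: |R|=1.03319 >1
  x=-6.079: |R|=1.00870 >1
So |R|<1 on (-6.0000, 0).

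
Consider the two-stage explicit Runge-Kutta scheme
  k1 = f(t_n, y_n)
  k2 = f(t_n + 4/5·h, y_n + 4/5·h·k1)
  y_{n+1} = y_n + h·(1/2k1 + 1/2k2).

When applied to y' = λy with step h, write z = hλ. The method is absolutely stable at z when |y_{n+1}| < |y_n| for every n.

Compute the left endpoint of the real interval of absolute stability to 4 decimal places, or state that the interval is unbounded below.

On y'=λy, z=hλ:
  k1=λy_n ⇒ h·k1=z·y_n;  k2=λ(1+4/5z)y_n ⇒ h·k2=z(1+4/5z)y_n
  y_{n+1}/y_n = 1 + 1/2z + 1/2z(1+4/5z) = 1 + z + 2/5z²
  R(z) = 1 + z + 2/5z².

Find x<0 with |R(x)|<1.
x=-1.33: |R|=0.3776
R=1: x+2/5x²=0 ⇒ x=−5/2=-2.5000; min R=1−1/(4·2/5)=0.3750>−1
Confirm numerically:
  x=-1.982: |R|=0.58933 <1
  x=-1.919: |R|=0.55402 <1
  x=-1.428: |R|=0.38767 <1
  x=-2.958: |R|=1.54191 >1
  x=-2.771: |R|=1.30038 >1
  x=-2.613: |R|=1.11811 >1
Interval (-2.5000, 0).

z* = -2.5000.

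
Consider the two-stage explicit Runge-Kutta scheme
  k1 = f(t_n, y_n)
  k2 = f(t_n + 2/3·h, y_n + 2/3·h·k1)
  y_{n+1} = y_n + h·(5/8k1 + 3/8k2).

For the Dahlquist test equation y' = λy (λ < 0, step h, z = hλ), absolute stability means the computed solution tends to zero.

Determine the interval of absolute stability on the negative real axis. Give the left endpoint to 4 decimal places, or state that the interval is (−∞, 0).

(-4.0000, 0).

With y'=λy (z=hλ):
  k1=λy_n ⇒ h·k1=z·y_n;  k2=λ(1+2/3z)y_n ⇒ h·k2=z(1+2/3z)y_n
  y_{n+1}/y_n = 1 + 5/8z + 3/8z(1+2/3z) = 1 + z + 1/4z²
  ⇒ R(z) = 1 + z + 1/4z².

Boundary: |R(x)|=1, x<0.
x=-0.65: |R|=0.4556
R=1: x+1/4x²=0 ⇒ x=−4=-4.0000; min R=1−1/(4·1/4)=0.0000>−1
Confirm numerically:
  x=-3.957: |R|=0.95746 <1
  x=-3.920: |R|=0.92160 <1
  x=-3.186: |R|=0.35165 <1
  x=-4.536: |R|=1.60782 >1
  x=-4.470: |R|=1.52522 >1
  x=-4.180: |R|=1.18810 >1
So |R|<1 on (-4.0000, 0).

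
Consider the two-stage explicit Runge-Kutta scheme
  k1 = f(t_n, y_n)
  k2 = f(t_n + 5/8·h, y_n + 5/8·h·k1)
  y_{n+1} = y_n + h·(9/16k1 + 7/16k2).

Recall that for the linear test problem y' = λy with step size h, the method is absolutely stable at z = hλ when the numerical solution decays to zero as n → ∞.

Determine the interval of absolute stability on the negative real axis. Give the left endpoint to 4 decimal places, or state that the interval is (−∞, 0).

With y'=λy (z=hλ):
  k1=λy_n ⇒ h·k1=z·y_n;  k2=λ(1+5/8z)y_n ⇒ h·k2=z(1+5/8z)y_n
  y_{n+1}/y_n = 1 + 9/16z + 7/16z(1+5/8z) = 1 + z + 35/128z²
  so R(z) = 1 + z + 35/128z².

Solve |R(x)|<1 on ℝ⁻.
x=-1.38: |R|=0.1407
R=1: x+35/128x²=0 ⇒ x=−128/35=-3.6571; min R=1−1/(4·35/128)=0.0857>−1
Confirm numerically:
  x=-3.301: |R|=0.67854 <1
  x=-2.860: |R|=0.37661 <1
  x=-1.973: |R|=0.09142 <1
  x=-1.901: |R|=0.08715 <1
  x=-4.010: |R|=1.38690 >1
  x=-3.996: |R|=1.37025 >1
Interval (-3.6571, 0).

z∈(-3.6571,0).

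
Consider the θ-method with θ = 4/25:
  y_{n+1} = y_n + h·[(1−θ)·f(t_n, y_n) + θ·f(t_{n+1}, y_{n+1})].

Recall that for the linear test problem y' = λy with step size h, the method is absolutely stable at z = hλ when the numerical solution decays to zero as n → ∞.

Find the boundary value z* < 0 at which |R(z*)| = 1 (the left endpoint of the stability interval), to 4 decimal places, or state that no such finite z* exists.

z* = -2.9412.

On y'=λy, z=hλ:
  y_{n+1} = y_n + z·[21/25·y_n + 4/25·y_{n+1}] ⇒ (1 − 4/25z)y_{n+1} = (1 + 21/25z)y_n
  ⇒ R(z) = (1 + 21/25z)/(1 − 4/25z).

Boundary: |R(x)|=1, x<0.
x=-0.76: |R|=0.3224
R=−1: 1+21/25x = −1+4/25x ⇒ -17/25x=2 ⇒ x=2/(-17/25)=-2.9412
Confirm numerically:
  x=-2.208: |R|=0.63159 <1
  x=-1.910: |R|=0.46293 <1
  x=-1.793: |R|=0.39329 <1
  x=-3.384: |R|=1.19535 >1
  x=-3.270: |R|=1.14680 >1
So |R|<1 on (-2.9412, 0).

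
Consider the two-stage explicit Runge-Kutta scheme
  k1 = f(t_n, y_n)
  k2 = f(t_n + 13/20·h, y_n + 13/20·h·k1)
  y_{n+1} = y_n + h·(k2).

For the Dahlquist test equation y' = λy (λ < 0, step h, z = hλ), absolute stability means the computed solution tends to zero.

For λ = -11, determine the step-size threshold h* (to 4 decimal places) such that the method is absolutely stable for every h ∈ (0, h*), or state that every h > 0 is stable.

On y'=λy, z=hλ:
  k1=λy_n ⇒ h·k1=z·y_n;  k2=λ(1+13/20z)y_n ⇒ h·k2=z(1+13/20z)y_n
  y_{n+1}/y_n = 1 + z(1+13/20z) = 1 + z + 13/20z²
  ⇒ R(z) = 1 + z + 13/20z².

Need |R(x)|<1, x<0.
x=-1.48: |R|=0.9438
R=1: x+13/20x²=0 ⇒ x=−20/13=-1.5385; min R=1−1/(4·13/20)=0.6154>−1
Confirm numerically:
  x=-1.197: |R|=0.73433 <1
  x=-0.789: |R|=0.61564 <1
  x=-0.703: |R|=0.61824 <1
  x=-1.914: |R|=1.46721 >1
  x=-1.573: |R|=1.03531 >1
Stable set (-1.5385, 0).

(-1.5385,0); λ=-11 ⇒ h* = (20/13)/11 = 0.1399.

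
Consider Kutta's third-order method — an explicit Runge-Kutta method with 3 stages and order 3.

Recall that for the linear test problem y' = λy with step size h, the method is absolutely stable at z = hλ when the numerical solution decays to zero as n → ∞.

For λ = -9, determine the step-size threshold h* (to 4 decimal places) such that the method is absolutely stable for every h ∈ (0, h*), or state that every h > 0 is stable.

With y'=λy (z=hλ):
  order 3, 3-stage ⇒ R(z)=1+z+z^2/2+z^3/6
  (e.g. R(-0.87)=0.39870, |R|=0.39870)

Boundary: |R(x)|=1, x<0.
x=-0.87: |R|=0.3987
|R(-2.53)|=1.0286 |R(-2.17)|=0.5186 |R(-1.47)|=0.0810
Bisect:
  x_lo=-2.9255 |R|=1.8192  x_hi=-0.2669 |R|=0.7656
  mid=-1.59618 |R|=0.00007 →hi
  mid=-2.26084 |R|=0.63114 →hi
  mid=-2.59316 |R|=1.13720 →lo
  mid=-2.42700 |R|=0.86447 →hi
  mid=-2.51008 |R|=0.99563 →hi
  mid=-2.55162 |R|=1.06508 →lo
  mid=-2.53085 |R|=1.03002 →lo
  mid=-2.52047 |R|=1.01274 →lo
  ...
  [-2.51284,-2.51268] ⇒ x*=-2.5127
Interval (-2.5127, 0).

(-2.5127,0); λ=-9 ⇒ h* = 0.2792.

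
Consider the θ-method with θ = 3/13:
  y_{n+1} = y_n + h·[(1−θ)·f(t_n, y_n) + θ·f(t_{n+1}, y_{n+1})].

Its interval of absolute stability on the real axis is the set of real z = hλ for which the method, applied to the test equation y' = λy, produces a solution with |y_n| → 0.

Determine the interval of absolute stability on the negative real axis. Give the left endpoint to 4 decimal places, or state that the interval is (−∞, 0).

z∈(-3.7143,0).

With y'=λy (z=hλ):
  y_{n+1} = y_n + z·[10/13·y_n + 3/13·y_{n+1}] ⇒ (1 − 3/13z)y_{n+1} = (1 + 10/13z)y_n
  ⇒ R(z) = (1 + 10/13z)/(1 − 3/13z).

Solve |R(x)|<1 on ℝ⁻.
x=-1.1: |R|=0.1227
R=−1: 1+10/13x = −1+3/13x ⇒ -7/13x=2 ⇒ x=2/(-7/13)=-3.7143
Confirm numerically:
  x=-2.733: |R|=0.67598 <1
  x=-2.618: |R|=0.63201 <1
  x=-1.955: |R|=0.34720 <1
  x=-4.233: |R|=1.14129 >1
  x=-3.972: |R|=1.07240 >1
  x=-3.929: |R|=1.06064 >1
Stable set (-3.7143, 0).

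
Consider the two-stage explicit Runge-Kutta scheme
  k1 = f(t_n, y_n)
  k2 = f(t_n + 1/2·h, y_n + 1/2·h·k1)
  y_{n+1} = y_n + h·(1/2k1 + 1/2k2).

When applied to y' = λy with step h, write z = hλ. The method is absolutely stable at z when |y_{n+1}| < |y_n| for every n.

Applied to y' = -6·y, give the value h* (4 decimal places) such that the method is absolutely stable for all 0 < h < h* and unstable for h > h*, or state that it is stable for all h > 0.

(-4.0000,0); λ=-6 ⇒ h* = (4)/6 = 0.6667.

With y'=λy (z=hλ):
  k1=λy_n ⇒ h·k1=z·y_n;  k2=λ(1+1/2z)y_n ⇒ h·k2=z(1+1/2z)y_n
  y_{n+1}/y_n = 1 + 1/2z + 1/2z(1+1/2z) = 1 + z + 1/4z²
  Hence R(z) = 1 + z + 1/4z².

Need |R(x)|<1, x<0.
x=-0.34: |R|=0.6889
R=1: x+1/4x²=0 ⇒ x=−4=-4.0000; min R=1−1/(4·1/4)=0.0000>−1
Confirm numerically:
  x=-3.260: |R|=0.39690 <1
  x=-3.237: |R|=0.38254 <1
  x=-2.402: |R|=0.04040 <1
  x=-1.640: |R|=0.03240 <1
  x=-4.470: |R|=1.52522 >1
  x=-4.230: |R|=1.24323 >1
  x=-4.040: |R|=1.04040 >1
So |R|<1 on (-4.0000, 0).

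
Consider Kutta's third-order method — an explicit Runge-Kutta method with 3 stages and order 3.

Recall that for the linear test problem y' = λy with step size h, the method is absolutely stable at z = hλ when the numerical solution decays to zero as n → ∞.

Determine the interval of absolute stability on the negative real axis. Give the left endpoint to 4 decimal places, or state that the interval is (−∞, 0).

(-2.5127, 0).

On y'=λy, z=hλ:
  order 3, 3-stage ⇒ R(z)=1+z+z^2/2+z^3/6
  (e.g. R(-0.47)=0.62315, |R|=0.62315)

Find x<0 with |R(x)|<1.
x=-0.47: |R|=0.6231
|R(-2.13)|=0.4721 |R(-1.57)|=0.0175 |R(-1.09)|=0.2882
Bisect:
  x_lo=-3.1674 |R|=2.4474  x_hi=-0.2594 |R|=0.7713
  mid=-1.71342 |R|=0.08390 →hi
  mid=-2.44042 |R|=0.88498 →hi
  mid=-2.80392 |R|=1.54699 →lo
  mid=-2.62217 |R|=1.18919 →lo
  mid=-2.53130 |R|=1.03076 →lo
  mid=-2.48586 |R|=0.95634 →hi
  mid=-2.50858 |R|=0.99316 →hi
  mid=-2.51994 |R|=1.01186 →lo
  mid=-2.51426 |R|=1.00249 →lo
  mid=-2.51142 |R|=0.99782 →hi
  ...
  [-2.51284,-2.51266] ⇒ x*=-2.5127
Stable set (-2.5127, 0).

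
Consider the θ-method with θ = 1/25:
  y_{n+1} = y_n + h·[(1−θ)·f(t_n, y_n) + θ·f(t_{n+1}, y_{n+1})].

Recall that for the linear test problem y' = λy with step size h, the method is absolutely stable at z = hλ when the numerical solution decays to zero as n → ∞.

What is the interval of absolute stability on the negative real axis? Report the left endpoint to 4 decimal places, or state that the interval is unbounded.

Test eqn y'=λy, z=hλ:
  y_{n+1} = y_n + z·[24/25·y_n + 1/25·y_{n+1}] ⇒ (1 − 1/25z)y_{n+1} = (1 + 24/25z)y_n
  R(z) = (1 + 24/25z)/(1 − 1/25z).

Boundary: |R(x)|=1, x<0.
x=-0.33: |R|=0.6743
R=−1: 1+24/25x = −1+1/25x ⇒ -23/25x=2 ⇒ x=2/(-23/25)=-2.1739
Confirm numerically:
  x=-1.732: |R|=0.61978 <1
  x=-1.444: |R|=0.36515 <1
  x=-1.031: |R|=0.00983 <1
  x=-2.378: |R|=1.17145 >1
  x=-2.288: |R|=1.09616 >1
  x=-2.287: |R|=1.09532 >1
Stable set (-2.1739, 0).

z∈(-2.1739,0).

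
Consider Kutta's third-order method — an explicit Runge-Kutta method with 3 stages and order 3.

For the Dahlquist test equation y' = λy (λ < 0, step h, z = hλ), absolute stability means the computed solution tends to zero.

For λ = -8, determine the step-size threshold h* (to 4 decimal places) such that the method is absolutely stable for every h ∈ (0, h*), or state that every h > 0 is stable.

With y'=λy (z=hλ):
  order 3, 3-stage ⇒ R(z)=1+z+z^2/2+z^3/6
  (e.g. R(-1.05)=0.30831, |R|=0.30831)

Need |R(x)|<1, x<0.
x=-1.05: |R|=0.3083
|R(-2.49)|=0.9630 |R(-2.39)|=0.8093 |R(-2.07)|=0.4058
Bisect:
  x_lo=-3.3502 |R|=3.0054  x_hi=-0.1242 |R|=0.8832
  mid=-1.73721 |R|=0.10205 →hi
  mid=-2.54372 |R|=1.05166 →lo
  mid=-2.14046 |R|=0.48413 →hi
  mid=-2.34209 |R|=0.74061 →hi
  mid=-2.44291 |R|=0.88880 →hi
  mid=-2.49331 |R|=0.96834 →hi
  mid=-2.51852 |R|=1.00952 →lo
  mid=-2.50592 |R|=0.98881 →hi
  mid=-2.51222 |R|=0.99913 →hi
  mid=-2.51537 |R|=1.00432 →lo
  ...
  [-2.51281,-2.51261] ⇒ x*=-2.5127
So |R|<1 on (-2.5127, 0).

(-2.5127,0); λ=-8 ⇒ h* = 0.3141.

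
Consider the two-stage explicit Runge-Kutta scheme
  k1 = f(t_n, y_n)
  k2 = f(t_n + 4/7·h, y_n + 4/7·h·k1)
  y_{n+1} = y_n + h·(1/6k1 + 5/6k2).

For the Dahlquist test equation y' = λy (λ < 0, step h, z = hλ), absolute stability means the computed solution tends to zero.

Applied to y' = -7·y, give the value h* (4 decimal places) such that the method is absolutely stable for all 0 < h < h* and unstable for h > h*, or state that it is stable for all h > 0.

With y'=λy (z=hλ):
  k1=λy_n ⇒ h·k1=z·y_n;  k2=λ(1+4/7z)y_n ⇒ h·k2=z(1+4/7z)y_n
  y_{n+1}/y_n = 1 + 1/6z + 5/6z(1+4/7z) = 1 + z + 10/21z²
  so R(z) = 1 + z + 10/21z².

Solve |R(x)|<1 on ℝ⁻.
x=-1.15: |R|=0.4798
R=1: x+10/21x²=0 ⇒ x=−21/10=-2.1000; min R=1−1/(4·10/21)=0.4750>−1
Confirm numerically:
  x=-2.018: |R|=0.92120 <1
  x=-1.686: |R|=0.66762 <1
  x=-1.331: |R|=0.51260 <1
  x=-2.538: |R|=1.52935 >1
  x=-2.300: |R|=1.21905 >1
Interval (-2.1000, 0).

(-2.1000,0); λ=-7 ⇒ h* = (21/10)/7 = 0.3000.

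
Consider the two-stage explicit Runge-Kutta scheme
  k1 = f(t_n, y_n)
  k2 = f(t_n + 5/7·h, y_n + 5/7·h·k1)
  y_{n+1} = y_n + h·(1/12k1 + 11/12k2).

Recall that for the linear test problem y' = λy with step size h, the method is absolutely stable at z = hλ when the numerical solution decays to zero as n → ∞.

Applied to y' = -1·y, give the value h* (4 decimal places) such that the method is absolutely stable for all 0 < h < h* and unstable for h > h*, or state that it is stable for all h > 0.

(-1.5273,0); λ=-1 ⇒ h* = (84/55)/1 = 1.5273.

With y'=λy (z=hλ):
  k1=λy_n ⇒ h·k1=z·y_n;  k2=λ(1+5/7z)y_n ⇒ h·k2=z(1+5/7z)y_n
  y_{n+1}/y_n = 1 + 1/12z + 11/12z(1+5/7z) = 1 + z + 55/84z²
  R(z) = 1 + z + 55/84z².

Need |R(x)|<1, x<0.
x=-1.41: |R|=0.8917
R=1: x+55/84x²=0 ⇒ x=−84/55=-1.5273; min R=1−1/(4·55/84)=0.6182>−1
Confirm numerically:
  x=-1.245: |R|=0.76990 <1
  x=-0.979: |R|=0.64855 <1
  x=-0.743: |R|=0.61846 <1
  x=-0.667: |R|=0.62430 <1
  x=-2.106: |R|=1.79802 >1
  x=-1.952: |R|=1.54284 >1
  x=-1.743: |R|=1.24620 >1
Interval (-1.5273, 0).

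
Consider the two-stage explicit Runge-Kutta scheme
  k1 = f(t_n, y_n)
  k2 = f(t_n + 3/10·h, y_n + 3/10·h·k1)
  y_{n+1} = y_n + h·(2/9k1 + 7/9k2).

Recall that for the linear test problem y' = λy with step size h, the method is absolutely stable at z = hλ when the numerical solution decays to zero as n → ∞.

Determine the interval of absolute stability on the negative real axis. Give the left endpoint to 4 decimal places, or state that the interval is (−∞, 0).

z∈(-4.2857,0).

Test eqn y'=λy, z=hλ:
  k1=λy_n ⇒ h·k1=z·y_n;  k2=λ(1+3/10z)y_n ⇒ h·k2=z(1+3/10z)y_n
  y_{n+1}/y_n = 1 + 2/9z + 7/9z(1+3/10z) = 1 + z + 7/30z²
  R(z) = 1 + z + 7/30z².

Boundary: |R(x)|=1, x<0.
x=-1.69: |R|=0.0236
R=1: x+7/30x²=0 ⇒ x=−30/7=-4.2857; min R=1−1/(4·7/30)=-0.0714>−1
Confirm numerically:
  x=-3.343: |R|=0.26465 <1
  x=-3.277: |R|=0.22870 <1
  x=-2.993: |R|=0.09721 <1
  x=-4.679: |R|=1.42938 >1
  x=-4.467: |R|=1.18895 >1
Stable set (-4.2857, 0).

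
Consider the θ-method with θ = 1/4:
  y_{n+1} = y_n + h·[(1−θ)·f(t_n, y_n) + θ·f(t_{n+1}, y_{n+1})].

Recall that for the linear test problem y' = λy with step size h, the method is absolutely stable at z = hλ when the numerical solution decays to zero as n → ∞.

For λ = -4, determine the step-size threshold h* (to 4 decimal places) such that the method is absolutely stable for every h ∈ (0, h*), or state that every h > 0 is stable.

(-4.0000,0); λ=-4 ⇒ h* = (4)/4 = 1.0000.

With y'=λy (z=hλ):
  y_{n+1} = y_n + z·[3/4·y_n + 1/4·y_{n+1}] ⇒ (1 − 1/4z)y_{n+1} = (1 + 3/4z)y_n
  Hence R(z) = (1 + 3/4z)/(1 − 1/4z).

Need |R(x)|<1, x<0.
x=-0.73: |R|=0.3827
R=−1: 1+3/4x = −1+1/4x ⇒ -1/2x=2 ⇒ x=2/(-1/2)=-4.0000
Confirm numerically:
  x=-3.471: |R|=0.85839 <1
  x=-2.682: |R|=0.60551 <1
  x=-1.639: |R|=0.16262 <1
  x=-4.506: |R|=1.11897 >1
  x=-4.429: |R|=1.10179 >1
Stable set (-4.0000, 0).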